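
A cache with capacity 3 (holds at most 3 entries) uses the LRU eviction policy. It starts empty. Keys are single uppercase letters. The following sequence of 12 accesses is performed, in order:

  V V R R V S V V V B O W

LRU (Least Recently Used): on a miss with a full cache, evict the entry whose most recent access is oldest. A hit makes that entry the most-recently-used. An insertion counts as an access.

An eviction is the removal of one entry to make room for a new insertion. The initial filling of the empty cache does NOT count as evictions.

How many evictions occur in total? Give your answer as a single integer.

LRU simulation (capacity=3):
  1. access V: MISS. Cache (LRU->MRU): [V]
  2. access V: HIT. Cache (LRU->MRU): [V]
  3. access R: MISS. Cache (LRU->MRU): [V R]
  4. access R: HIT. Cache (LRU->MRU): [V R]
  5. access V: HIT. Cache (LRU->MRU): [R V]
  6. access S: MISS. Cache (LRU->MRU): [R V S]
  7. access V: HIT. Cache (LRU->MRU): [R S V]
  8. access V: HIT. Cache (LRU->MRU): [R S V]
  9. access V: HIT. Cache (LRU->MRU): [R S V]
  10. access B: MISS, evict R. Cache (LRU->MRU): [S V B]
  11. access O: MISS, evict S. Cache (LRU->MRU): [V B O]
  12. access W: MISS, evict V. Cache (LRU->MRU): [B O W]
Total: 6 hits, 6 misses, 3 evictions

Answer: 3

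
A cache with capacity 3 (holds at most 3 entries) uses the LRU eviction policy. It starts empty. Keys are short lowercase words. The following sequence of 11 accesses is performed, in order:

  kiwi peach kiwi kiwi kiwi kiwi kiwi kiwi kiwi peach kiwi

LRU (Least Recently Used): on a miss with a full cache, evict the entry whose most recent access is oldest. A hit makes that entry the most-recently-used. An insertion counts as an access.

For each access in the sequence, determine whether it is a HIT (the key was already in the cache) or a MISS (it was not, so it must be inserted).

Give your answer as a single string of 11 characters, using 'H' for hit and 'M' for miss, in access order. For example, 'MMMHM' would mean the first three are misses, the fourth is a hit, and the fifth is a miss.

Answer: MMHHHHHHHHH

Derivation:
LRU simulation (capacity=3):
  1. access kiwi: MISS. Cache (LRU->MRU): [kiwi]
  2. access peach: MISS. Cache (LRU->MRU): [kiwi peach]
  3. access kiwi: HIT. Cache (LRU->MRU): [peach kiwi]
  4. access kiwi: HIT. Cache (LRU->MRU): [peach kiwi]
  5. access kiwi: HIT. Cache (LRU->MRU): [peach kiwi]
  6. access kiwi: HIT. Cache (LRU->MRU): [peach kiwi]
  7. access kiwi: HIT. Cache (LRU->MRU): [peach kiwi]
  8. access kiwi: HIT. Cache (LRU->MRU): [peach kiwi]
  9. access kiwi: HIT. Cache (LRU->MRU): [peach kiwi]
  10. access peach: HIT. Cache (LRU->MRU): [kiwi peach]
  11. access kiwi: HIT. Cache (LRU->MRU): [peach kiwi]
Total: 9 hits, 2 misses, 0 evictions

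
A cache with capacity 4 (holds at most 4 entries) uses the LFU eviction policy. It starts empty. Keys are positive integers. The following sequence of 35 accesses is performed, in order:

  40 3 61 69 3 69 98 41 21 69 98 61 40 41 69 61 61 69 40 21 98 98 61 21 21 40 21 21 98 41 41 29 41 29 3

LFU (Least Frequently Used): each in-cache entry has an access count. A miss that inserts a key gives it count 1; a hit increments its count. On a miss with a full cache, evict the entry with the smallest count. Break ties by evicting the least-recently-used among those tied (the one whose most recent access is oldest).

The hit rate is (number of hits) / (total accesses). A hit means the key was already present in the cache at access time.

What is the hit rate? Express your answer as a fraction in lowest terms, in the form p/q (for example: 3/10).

LFU simulation (capacity=4):
  1. access 40: MISS. Cache: [40(c=1)]
  2. access 3: MISS. Cache: [40(c=1) 3(c=1)]
  3. access 61: MISS. Cache: [40(c=1) 3(c=1) 61(c=1)]
  4. access 69: MISS. Cache: [40(c=1) 3(c=1) 61(c=1) 69(c=1)]
  5. access 3: HIT, count now 2. Cache: [40(c=1) 61(c=1) 69(c=1) 3(c=2)]
  6. access 69: HIT, count now 2. Cache: [40(c=1) 61(c=1) 3(c=2) 69(c=2)]
  7. access 98: MISS, evict 40(c=1). Cache: [61(c=1) 98(c=1) 3(c=2) 69(c=2)]
  8. access 41: MISS, evict 61(c=1). Cache: [98(c=1) 41(c=1) 3(c=2) 69(c=2)]
  9. access 21: MISS, evict 98(c=1). Cache: [41(c=1) 21(c=1) 3(c=2) 69(c=2)]
  10. access 69: HIT, count now 3. Cache: [41(c=1) 21(c=1) 3(c=2) 69(c=3)]
  11. access 98: MISS, evict 41(c=1). Cache: [21(c=1) 98(c=1) 3(c=2) 69(c=3)]
  12. access 61: MISS, evict 21(c=1). Cache: [98(c=1) 61(c=1) 3(c=2) 69(c=3)]
  13. access 40: MISS, evict 98(c=1). Cache: [61(c=1) 40(c=1) 3(c=2) 69(c=3)]
  14. access 41: MISS, evict 61(c=1). Cache: [40(c=1) 41(c=1) 3(c=2) 69(c=3)]
  15. access 69: HIT, count now 4. Cache: [40(c=1) 41(c=1) 3(c=2) 69(c=4)]
  16. access 61: MISS, evict 40(c=1). Cache: [41(c=1) 61(c=1) 3(c=2) 69(c=4)]
  17. access 61: HIT, count now 2. Cache: [41(c=1) 3(c=2) 61(c=2) 69(c=4)]
  18. access 69: HIT, count now 5. Cache: [41(c=1) 3(c=2) 61(c=2) 69(c=5)]
  19. access 40: MISS, evict 41(c=1). Cache: [40(c=1) 3(c=2) 61(c=2) 69(c=5)]
  20. access 21: MISS, evict 40(c=1). Cache: [21(c=1) 3(c=2) 61(c=2) 69(c=5)]
  21. access 98: MISS, evict 21(c=1). Cache: [98(c=1) 3(c=2) 61(c=2) 69(c=5)]
  22. access 98: HIT, count now 2. Cache: [3(c=2) 61(c=2) 98(c=2) 69(c=5)]
  23. access 61: HIT, count now 3. Cache: [3(c=2) 98(c=2) 61(c=3) 69(c=5)]
  24. access 21: MISS, evict 3(c=2). Cache: [21(c=1) 98(c=2) 61(c=3) 69(c=5)]
  25. access 21: HIT, count now 2. Cache: [98(c=2) 21(c=2) 61(c=3) 69(c=5)]
  26. access 40: MISS, evict 98(c=2). Cache: [40(c=1) 21(c=2) 61(c=3) 69(c=5)]
  27. access 21: HIT, count now 3. Cache: [40(c=1) 61(c=3) 21(c=3) 69(c=5)]
  28. access 21: HIT, count now 4. Cache: [40(c=1) 61(c=3) 21(c=4) 69(c=5)]
  29. access 98: MISS, evict 40(c=1). Cache: [98(c=1) 61(c=3) 21(c=4) 69(c=5)]
  30. access 41: MISS, evict 98(c=1). Cache: [41(c=1) 61(c=3) 21(c=4) 69(c=5)]
  31. access 41: HIT, count now 2. Cache: [41(c=2) 61(c=3) 21(c=4) 69(c=5)]
  32. access 29: MISS, evict 41(c=2). Cache: [29(c=1) 61(c=3) 21(c=4) 69(c=5)]
  33. access 41: MISS, evict 29(c=1). Cache: [41(c=1) 61(c=3) 21(c=4) 69(c=5)]
  34. access 29: MISS, evict 41(c=1). Cache: [29(c=1) 61(c=3) 21(c=4) 69(c=5)]
  35. access 3: MISS, evict 29(c=1). Cache: [3(c=1) 61(c=3) 21(c=4) 69(c=5)]
Total: 12 hits, 23 misses, 19 evictions

Hit rate = 12/35

Answer: 12/35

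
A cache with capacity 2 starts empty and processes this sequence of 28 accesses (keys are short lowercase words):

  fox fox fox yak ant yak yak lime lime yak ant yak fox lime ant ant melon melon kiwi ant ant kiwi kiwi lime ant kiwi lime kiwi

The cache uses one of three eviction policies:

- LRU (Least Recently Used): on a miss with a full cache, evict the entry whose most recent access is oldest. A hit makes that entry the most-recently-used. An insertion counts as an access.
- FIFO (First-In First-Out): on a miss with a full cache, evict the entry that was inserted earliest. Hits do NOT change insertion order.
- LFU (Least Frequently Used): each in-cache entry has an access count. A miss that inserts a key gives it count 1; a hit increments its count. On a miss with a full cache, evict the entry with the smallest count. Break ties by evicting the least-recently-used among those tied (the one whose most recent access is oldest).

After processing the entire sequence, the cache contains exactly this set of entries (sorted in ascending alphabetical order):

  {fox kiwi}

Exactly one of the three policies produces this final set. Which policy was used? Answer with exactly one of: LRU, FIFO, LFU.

Simulating under each policy and comparing final sets:
  LRU: final set = {kiwi lime} -> differs
  FIFO: final set = {kiwi lime} -> differs
  LFU: final set = {fox kiwi} -> MATCHES target
Only LFU produces the target set.

Answer: LFU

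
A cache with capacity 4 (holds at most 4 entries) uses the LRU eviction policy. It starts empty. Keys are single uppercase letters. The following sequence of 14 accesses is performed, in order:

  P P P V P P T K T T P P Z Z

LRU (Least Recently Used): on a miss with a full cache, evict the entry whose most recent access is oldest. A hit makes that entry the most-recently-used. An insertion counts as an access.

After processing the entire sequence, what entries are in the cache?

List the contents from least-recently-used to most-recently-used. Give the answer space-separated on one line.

LRU simulation (capacity=4):
  1. access P: MISS. Cache (LRU->MRU): [P]
  2. access P: HIT. Cache (LRU->MRU): [P]
  3. access P: HIT. Cache (LRU->MRU): [P]
  4. access V: MISS. Cache (LRU->MRU): [P V]
  5. access P: HIT. Cache (LRU->MRU): [V P]
  6. access P: HIT. Cache (LRU->MRU): [V P]
  7. access T: MISS. Cache (LRU->MRU): [V P T]
  8. access K: MISS. Cache (LRU->MRU): [V P T K]
  9. access T: HIT. Cache (LRU->MRU): [V P K T]
  10. access T: HIT. Cache (LRU->MRU): [V P K T]
  11. access P: HIT. Cache (LRU->MRU): [V K T P]
  12. access P: HIT. Cache (LRU->MRU): [V K T P]
  13. access Z: MISS, evict V. Cache (LRU->MRU): [K T P Z]
  14. access Z: HIT. Cache (LRU->MRU): [K T P Z]
Total: 9 hits, 5 misses, 1 evictions

Answer: K T P Z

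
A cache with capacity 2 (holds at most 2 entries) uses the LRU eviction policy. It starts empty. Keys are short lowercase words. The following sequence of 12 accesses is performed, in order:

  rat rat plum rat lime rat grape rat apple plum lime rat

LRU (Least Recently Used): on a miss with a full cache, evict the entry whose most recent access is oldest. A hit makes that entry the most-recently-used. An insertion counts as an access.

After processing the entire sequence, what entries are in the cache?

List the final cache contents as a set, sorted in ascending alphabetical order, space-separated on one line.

LRU simulation (capacity=2):
  1. access rat: MISS. Cache (LRU->MRU): [rat]
  2. access rat: HIT. Cache (LRU->MRU): [rat]
  3. access plum: MISS. Cache (LRU->MRU): [rat plum]
  4. access rat: HIT. Cache (LRU->MRU): [plum rat]
  5. access lime: MISS, evict plum. Cache (LRU->MRU): [rat lime]
  6. access rat: HIT. Cache (LRU->MRU): [lime rat]
  7. access grape: MISS, evict lime. Cache (LRU->MRU): [rat grape]
  8. access rat: HIT. Cache (LRU->MRU): [grape rat]
  9. access apple: MISS, evict grape. Cache (LRU->MRU): [rat apple]
  10. access plum: MISS, evict rat. Cache (LRU->MRU): [apple plum]
  11. access lime: MISS, evict apple. Cache (LRU->MRU): [plum lime]
  12. access rat: MISS, evict plum. Cache (LRU->MRU): [lime rat]
Total: 4 hits, 8 misses, 6 evictions

Answer: lime rat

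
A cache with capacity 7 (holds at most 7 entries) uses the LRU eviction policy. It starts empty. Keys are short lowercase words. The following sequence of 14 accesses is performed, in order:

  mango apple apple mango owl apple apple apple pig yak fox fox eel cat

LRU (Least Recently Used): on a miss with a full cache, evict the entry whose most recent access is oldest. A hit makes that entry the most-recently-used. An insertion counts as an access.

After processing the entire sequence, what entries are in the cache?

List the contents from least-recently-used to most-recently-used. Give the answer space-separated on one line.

Answer: owl apple pig yak fox eel cat

Derivation:
LRU simulation (capacity=7):
  1. access mango: MISS. Cache (LRU->MRU): [mango]
  2. access apple: MISS. Cache (LRU->MRU): [mango apple]
  3. access apple: HIT. Cache (LRU->MRU): [mango apple]
  4. access mango: HIT. Cache (LRU->MRU): [apple mango]
  5. access owl: MISS. Cache (LRU->MRU): [apple mango owl]
  6. access apple: HIT. Cache (LRU->MRU): [mango owl apple]
  7. access apple: HIT. Cache (LRU->MRU): [mango owl apple]
  8. access apple: HIT. Cache (LRU->MRU): [mango owl apple]
  9. access pig: MISS. Cache (LRU->MRU): [mango owl apple pig]
  10. access yak: MISS. Cache (LRU->MRU): [mango owl apple pig yak]
  11. access fox: MISS. Cache (LRU->MRU): [mango owl apple pig yak fox]
  12. access fox: HIT. Cache (LRU->MRU): [mango owl apple pig yak fox]
  13. access eel: MISS. Cache (LRU->MRU): [mango owl apple pig yak fox eel]
  14. access cat: MISS, evict mango. Cache (LRU->MRU): [owl apple pig yak fox eel cat]
Total: 6 hits, 8 misses, 1 evictions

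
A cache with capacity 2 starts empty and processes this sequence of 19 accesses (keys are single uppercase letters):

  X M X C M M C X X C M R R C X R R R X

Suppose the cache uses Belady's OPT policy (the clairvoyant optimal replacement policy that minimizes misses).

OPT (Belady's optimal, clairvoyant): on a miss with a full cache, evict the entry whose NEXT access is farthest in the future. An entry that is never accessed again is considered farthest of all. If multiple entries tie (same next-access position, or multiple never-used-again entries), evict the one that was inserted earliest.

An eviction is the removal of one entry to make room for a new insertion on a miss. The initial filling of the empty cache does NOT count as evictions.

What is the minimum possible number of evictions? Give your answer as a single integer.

Answer: 5

Derivation:
OPT (Belady) simulation (capacity=2):
  1. access X: MISS. Cache: [X]
  2. access M: MISS. Cache: [X M]
  3. access X: HIT. Next use of X: step 8. Cache: [X M]
  4. access C: MISS, evict X (next use: step 8). Cache: [M C]
  5. access M: HIT. Next use of M: step 6. Cache: [M C]
  6. access M: HIT. Next use of M: step 11. Cache: [M C]
  7. access C: HIT. Next use of C: step 10. Cache: [M C]
  8. access X: MISS, evict M (next use: step 11). Cache: [C X]
  9. access X: HIT. Next use of X: step 15. Cache: [C X]
  10. access C: HIT. Next use of C: step 14. Cache: [C X]
  11. access M: MISS, evict X (next use: step 15). Cache: [C M]
  12. access R: MISS, evict M (next use: never). Cache: [C R]
  13. access R: HIT. Next use of R: step 16. Cache: [C R]
  14. access C: HIT. Next use of C: never. Cache: [C R]
  15. access X: MISS, evict C (next use: never). Cache: [R X]
  16. access R: HIT. Next use of R: step 17. Cache: [R X]
  17. access R: HIT. Next use of R: step 18. Cache: [R X]
  18. access R: HIT. Next use of R: never. Cache: [R X]
  19. access X: HIT. Next use of X: never. Cache: [R X]
Total: 12 hits, 7 misses, 5 evictions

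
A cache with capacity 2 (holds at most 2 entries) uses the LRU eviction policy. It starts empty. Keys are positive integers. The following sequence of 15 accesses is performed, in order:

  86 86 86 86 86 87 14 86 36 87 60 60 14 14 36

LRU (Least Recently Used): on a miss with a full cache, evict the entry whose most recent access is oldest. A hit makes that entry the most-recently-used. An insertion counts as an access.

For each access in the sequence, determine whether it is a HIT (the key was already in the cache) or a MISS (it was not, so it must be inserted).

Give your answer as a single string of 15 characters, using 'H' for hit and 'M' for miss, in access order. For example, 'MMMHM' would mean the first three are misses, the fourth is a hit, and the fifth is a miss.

Answer: MHHHHMMMMMMHMHM

Derivation:
LRU simulation (capacity=2):
  1. access 86: MISS. Cache (LRU->MRU): [86]
  2. access 86: HIT. Cache (LRU->MRU): [86]
  3. access 86: HIT. Cache (LRU->MRU): [86]
  4. access 86: HIT. Cache (LRU->MRU): [86]
  5. access 86: HIT. Cache (LRU->MRU): [86]
  6. access 87: MISS. Cache (LRU->MRU): [86 87]
  7. access 14: MISS, evict 86. Cache (LRU->MRU): [87 14]
  8. access 86: MISS, evict 87. Cache (LRU->MRU): [14 86]
  9. access 36: MISS, evict 14. Cache (LRU->MRU): [86 36]
  10. access 87: MISS, evict 86. Cache (LRU->MRU): [36 87]
  11. access 60: MISS, evict 36. Cache (LRU->MRU): [87 60]
  12. access 60: HIT. Cache (LRU->MRU): [87 60]
  13. access 14: MISS, evict 87. Cache (LRU->MRU): [60 14]
  14. access 14: HIT. Cache (LRU->MRU): [60 14]
  15. access 36: MISS, evict 60. Cache (LRU->MRU): [14 36]
Total: 6 hits, 9 misses, 7 evictions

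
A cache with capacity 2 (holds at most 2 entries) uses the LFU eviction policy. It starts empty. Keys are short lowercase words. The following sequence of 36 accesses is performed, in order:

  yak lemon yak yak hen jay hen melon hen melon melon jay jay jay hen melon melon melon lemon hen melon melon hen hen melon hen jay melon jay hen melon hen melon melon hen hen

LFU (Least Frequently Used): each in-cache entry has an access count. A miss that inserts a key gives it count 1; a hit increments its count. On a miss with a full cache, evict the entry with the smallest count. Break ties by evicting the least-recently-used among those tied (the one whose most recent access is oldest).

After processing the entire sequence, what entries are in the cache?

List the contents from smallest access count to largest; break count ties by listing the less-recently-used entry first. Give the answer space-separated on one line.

Answer: hen melon

Derivation:
LFU simulation (capacity=2):
  1. access yak: MISS. Cache: [yak(c=1)]
  2. access lemon: MISS. Cache: [yak(c=1) lemon(c=1)]
  3. access yak: HIT, count now 2. Cache: [lemon(c=1) yak(c=2)]
  4. access yak: HIT, count now 3. Cache: [lemon(c=1) yak(c=3)]
  5. access hen: MISS, evict lemon(c=1). Cache: [hen(c=1) yak(c=3)]
  6. access jay: MISS, evict hen(c=1). Cache: [jay(c=1) yak(c=3)]
  7. access hen: MISS, evict jay(c=1). Cache: [hen(c=1) yak(c=3)]
  8. access melon: MISS, evict hen(c=1). Cache: [melon(c=1) yak(c=3)]
  9. access hen: MISS, evict melon(c=1). Cache: [hen(c=1) yak(c=3)]
  10. access melon: MISS, evict hen(c=1). Cache: [melon(c=1) yak(c=3)]
  11. access melon: HIT, count now 2. Cache: [melon(c=2) yak(c=3)]
  12. access jay: MISS, evict melon(c=2). Cache: [jay(c=1) yak(c=3)]
  13. access jay: HIT, count now 2. Cache: [jay(c=2) yak(c=3)]
  14. access jay: HIT, count now 3. Cache: [yak(c=3) jay(c=3)]
  15. access hen: MISS, evict yak(c=3). Cache: [hen(c=1) jay(c=3)]
  16. access melon: MISS, evict hen(c=1). Cache: [melon(c=1) jay(c=3)]
  17. access melon: HIT, count now 2. Cache: [melon(c=2) jay(c=3)]
  18. access melon: HIT, count now 3. Cache: [jay(c=3) melon(c=3)]
  19. access lemon: MISS, evict jay(c=3). Cache: [lemon(c=1) melon(c=3)]
  20. access hen: MISS, evict lemon(c=1). Cache: [hen(c=1) melon(c=3)]
  21. access melon: HIT, count now 4. Cache: [hen(c=1) melon(c=4)]
  22. access melon: HIT, count now 5. Cache: [hen(c=1) melon(c=5)]
  23. access hen: HIT, count now 2. Cache: [hen(c=2) melon(c=5)]
  24. access hen: HIT, count now 3. Cache: [hen(c=3) melon(c=5)]
  25. access melon: HIT, count now 6. Cache: [hen(c=3) melon(c=6)]
  26. access hen: HIT, count now 4. Cache: [hen(c=4) melon(c=6)]
  27. access jay: MISS, evict hen(c=4). Cache: [jay(c=1) melon(c=6)]
  28. access melon: HIT, count now 7. Cache: [jay(c=1) melon(c=7)]
  29. access jay: HIT, count now 2. Cache: [jay(c=2) melon(c=7)]
  30. access hen: MISS, evict jay(c=2). Cache: [hen(c=1) melon(c=7)]
  31. access melon: HIT, count now 8. Cache: [hen(c=1) melon(c=8)]
  32. access hen: HIT, count now 2. Cache: [hen(c=2) melon(c=8)]
  33. access melon: HIT, count now 9. Cache: [hen(c=2) melon(c=9)]
  34. access melon: HIT, count now 10. Cache: [hen(c=2) melon(c=10)]
  35. access hen: HIT, count now 3. Cache: [hen(c=3) melon(c=10)]
  36. access hen: HIT, count now 4. Cache: [hen(c=4) melon(c=10)]
Total: 21 hits, 15 misses, 13 evictions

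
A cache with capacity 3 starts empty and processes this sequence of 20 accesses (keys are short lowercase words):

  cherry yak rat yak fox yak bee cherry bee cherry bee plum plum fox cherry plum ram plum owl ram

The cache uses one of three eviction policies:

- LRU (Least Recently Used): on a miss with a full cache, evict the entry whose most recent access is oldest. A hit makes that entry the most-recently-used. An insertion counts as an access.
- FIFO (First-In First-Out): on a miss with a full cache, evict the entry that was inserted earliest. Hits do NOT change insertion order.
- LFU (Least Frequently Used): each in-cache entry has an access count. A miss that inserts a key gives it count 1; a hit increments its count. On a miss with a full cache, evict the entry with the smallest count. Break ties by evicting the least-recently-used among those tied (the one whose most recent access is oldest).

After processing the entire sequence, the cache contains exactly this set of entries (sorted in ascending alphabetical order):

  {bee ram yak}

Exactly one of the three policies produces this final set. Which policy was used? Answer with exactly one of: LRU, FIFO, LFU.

Simulating under each policy and comparing final sets:
  LRU: final set = {owl plum ram} -> differs
  FIFO: final set = {fox owl ram} -> differs
  LFU: final set = {bee ram yak} -> MATCHES target
Only LFU produces the target set.

Answer: LFU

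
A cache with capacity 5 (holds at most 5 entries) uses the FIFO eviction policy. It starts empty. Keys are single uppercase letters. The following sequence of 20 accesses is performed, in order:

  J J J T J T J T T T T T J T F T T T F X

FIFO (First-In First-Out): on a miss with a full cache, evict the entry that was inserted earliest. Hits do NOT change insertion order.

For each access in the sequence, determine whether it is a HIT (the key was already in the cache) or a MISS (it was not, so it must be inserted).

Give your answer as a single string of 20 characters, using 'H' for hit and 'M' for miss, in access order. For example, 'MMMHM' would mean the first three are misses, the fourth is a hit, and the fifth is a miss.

FIFO simulation (capacity=5):
  1. access J: MISS. Cache (old->new): [J]
  2. access J: HIT. Cache (old->new): [J]
  3. access J: HIT. Cache (old->new): [J]
  4. access T: MISS. Cache (old->new): [J T]
  5. access J: HIT. Cache (old->new): [J T]
  6. access T: HIT. Cache (old->new): [J T]
  7. access J: HIT. Cache (old->new): [J T]
  8. access T: HIT. Cache (old->new): [J T]
  9. access T: HIT. Cache (old->new): [J T]
  10. access T: HIT. Cache (old->new): [J T]
  11. access T: HIT. Cache (old->new): [J T]
  12. access T: HIT. Cache (old->new): [J T]
  13. access J: HIT. Cache (old->new): [J T]
  14. access T: HIT. Cache (old->new): [J T]
  15. access F: MISS. Cache (old->new): [J T F]
  16. access T: HIT. Cache (old->new): [J T F]
  17. access T: HIT. Cache (old->new): [J T F]
  18. access T: HIT. Cache (old->new): [J T F]
  19. access F: HIT. Cache (old->new): [J T F]
  20. access X: MISS. Cache (old->new): [J T F X]
Total: 16 hits, 4 misses, 0 evictions

Answer: MHHMHHHHHHHHHHMHHHHM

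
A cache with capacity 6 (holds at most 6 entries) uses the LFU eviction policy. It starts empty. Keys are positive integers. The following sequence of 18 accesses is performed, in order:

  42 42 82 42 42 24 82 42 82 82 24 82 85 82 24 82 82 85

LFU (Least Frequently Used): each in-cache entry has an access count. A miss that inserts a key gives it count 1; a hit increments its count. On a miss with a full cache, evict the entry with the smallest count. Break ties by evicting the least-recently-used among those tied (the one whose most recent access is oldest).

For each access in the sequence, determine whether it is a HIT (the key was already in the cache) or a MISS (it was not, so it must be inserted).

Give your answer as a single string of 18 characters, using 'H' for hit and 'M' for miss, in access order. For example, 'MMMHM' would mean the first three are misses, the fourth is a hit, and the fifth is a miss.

LFU simulation (capacity=6):
  1. access 42: MISS. Cache: [42(c=1)]
  2. access 42: HIT, count now 2. Cache: [42(c=2)]
  3. access 82: MISS. Cache: [82(c=1) 42(c=2)]
  4. access 42: HIT, count now 3. Cache: [82(c=1) 42(c=3)]
  5. access 42: HIT, count now 4. Cache: [82(c=1) 42(c=4)]
  6. access 24: MISS. Cache: [82(c=1) 24(c=1) 42(c=4)]
  7. access 82: HIT, count now 2. Cache: [24(c=1) 82(c=2) 42(c=4)]
  8. access 42: HIT, count now 5. Cache: [24(c=1) 82(c=2) 42(c=5)]
  9. access 82: HIT, count now 3. Cache: [24(c=1) 82(c=3) 42(c=5)]
  10. access 82: HIT, count now 4. Cache: [24(c=1) 82(c=4) 42(c=5)]
  11. access 24: HIT, count now 2. Cache: [24(c=2) 82(c=4) 42(c=5)]
  12. access 82: HIT, count now 5. Cache: [24(c=2) 42(c=5) 82(c=5)]
  13. access 85: MISS. Cache: [85(c=1) 24(c=2) 42(c=5) 82(c=5)]
  14. access 82: HIT, count now 6. Cache: [85(c=1) 24(c=2) 42(c=5) 82(c=6)]
  15. access 24: HIT, count now 3. Cache: [85(c=1) 24(c=3) 42(c=5) 82(c=6)]
  16. access 82: HIT, count now 7. Cache: [85(c=1) 24(c=3) 42(c=5) 82(c=7)]
  17. access 82: HIT, count now 8. Cache: [85(c=1) 24(c=3) 42(c=5) 82(c=8)]
  18. access 85: HIT, count now 2. Cache: [85(c=2) 24(c=3) 42(c=5) 82(c=8)]
Total: 14 hits, 4 misses, 0 evictions

Answer: MHMHHMHHHHHHMHHHHH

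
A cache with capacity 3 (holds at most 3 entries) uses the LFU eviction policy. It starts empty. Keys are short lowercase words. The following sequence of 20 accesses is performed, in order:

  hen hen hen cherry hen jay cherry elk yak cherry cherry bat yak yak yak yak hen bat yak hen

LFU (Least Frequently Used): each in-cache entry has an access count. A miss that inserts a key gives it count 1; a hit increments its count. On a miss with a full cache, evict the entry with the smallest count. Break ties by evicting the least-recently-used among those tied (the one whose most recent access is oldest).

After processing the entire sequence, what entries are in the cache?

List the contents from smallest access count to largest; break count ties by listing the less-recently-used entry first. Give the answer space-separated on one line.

LFU simulation (capacity=3):
  1. access hen: MISS. Cache: [hen(c=1)]
  2. access hen: HIT, count now 2. Cache: [hen(c=2)]
  3. access hen: HIT, count now 3. Cache: [hen(c=3)]
  4. access cherry: MISS. Cache: [cherry(c=1) hen(c=3)]
  5. access hen: HIT, count now 4. Cache: [cherry(c=1) hen(c=4)]
  6. access jay: MISS. Cache: [cherry(c=1) jay(c=1) hen(c=4)]
  7. access cherry: HIT, count now 2. Cache: [jay(c=1) cherry(c=2) hen(c=4)]
  8. access elk: MISS, evict jay(c=1). Cache: [elk(c=1) cherry(c=2) hen(c=4)]
  9. access yak: MISS, evict elk(c=1). Cache: [yak(c=1) cherry(c=2) hen(c=4)]
  10. access cherry: HIT, count now 3. Cache: [yak(c=1) cherry(c=3) hen(c=4)]
  11. access cherry: HIT, count now 4. Cache: [yak(c=1) hen(c=4) cherry(c=4)]
  12. access bat: MISS, evict yak(c=1). Cache: [bat(c=1) hen(c=4) cherry(c=4)]
  13. access yak: MISS, evict bat(c=1). Cache: [yak(c=1) hen(c=4) cherry(c=4)]
  14. access yak: HIT, count now 2. Cache: [yak(c=2) hen(c=4) cherry(c=4)]
  15. access yak: HIT, count now 3. Cache: [yak(c=3) hen(c=4) cherry(c=4)]
  16. access yak: HIT, count now 4. Cache: [hen(c=4) cherry(c=4) yak(c=4)]
  17. access hen: HIT, count now 5. Cache: [cherry(c=4) yak(c=4) hen(c=5)]
  18. access bat: MISS, evict cherry(c=4). Cache: [bat(c=1) yak(c=4) hen(c=5)]
  19. access yak: HIT, count now 5. Cache: [bat(c=1) hen(c=5) yak(c=5)]
  20. access hen: HIT, count now 6. Cache: [bat(c=1) yak(c=5) hen(c=6)]
Total: 12 hits, 8 misses, 5 evictions

Answer: bat yak hen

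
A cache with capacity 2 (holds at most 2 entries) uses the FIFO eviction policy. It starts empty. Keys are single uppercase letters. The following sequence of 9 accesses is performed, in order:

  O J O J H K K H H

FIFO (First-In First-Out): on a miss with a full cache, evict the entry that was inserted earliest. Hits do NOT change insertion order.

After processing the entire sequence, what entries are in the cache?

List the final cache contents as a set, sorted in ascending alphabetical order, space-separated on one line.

FIFO simulation (capacity=2):
  1. access O: MISS. Cache (old->new): [O]
  2. access J: MISS. Cache (old->new): [O J]
  3. access O: HIT. Cache (old->new): [O J]
  4. access J: HIT. Cache (old->new): [O J]
  5. access H: MISS, evict O. Cache (old->new): [J H]
  6. access K: MISS, evict J. Cache (old->new): [H K]
  7. access K: HIT. Cache (old->new): [H K]
  8. access H: HIT. Cache (old->new): [H K]
  9. access H: HIT. Cache (old->new): [H K]
Total: 5 hits, 4 misses, 2 evictions

Answer: H K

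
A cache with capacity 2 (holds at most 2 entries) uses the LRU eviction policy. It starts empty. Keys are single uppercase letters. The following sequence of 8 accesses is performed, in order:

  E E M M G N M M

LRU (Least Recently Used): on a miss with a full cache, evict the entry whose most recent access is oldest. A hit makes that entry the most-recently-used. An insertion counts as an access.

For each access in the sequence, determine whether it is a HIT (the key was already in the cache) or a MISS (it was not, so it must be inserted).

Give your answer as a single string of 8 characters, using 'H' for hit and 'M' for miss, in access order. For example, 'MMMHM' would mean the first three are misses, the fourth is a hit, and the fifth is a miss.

Answer: MHMHMMMH

Derivation:
LRU simulation (capacity=2):
  1. access E: MISS. Cache (LRU->MRU): [E]
  2. access E: HIT. Cache (LRU->MRU): [E]
  3. access M: MISS. Cache (LRU->MRU): [E M]
  4. access M: HIT. Cache (LRU->MRU): [E M]
  5. access G: MISS, evict E. Cache (LRU->MRU): [M G]
  6. access N: MISS, evict M. Cache (LRU->MRU): [G N]
  7. access M: MISS, evict G. Cache (LRU->MRU): [N M]
  8. access M: HIT. Cache (LRU->MRU): [N M]
Total: 3 hits, 5 misses, 3 evictions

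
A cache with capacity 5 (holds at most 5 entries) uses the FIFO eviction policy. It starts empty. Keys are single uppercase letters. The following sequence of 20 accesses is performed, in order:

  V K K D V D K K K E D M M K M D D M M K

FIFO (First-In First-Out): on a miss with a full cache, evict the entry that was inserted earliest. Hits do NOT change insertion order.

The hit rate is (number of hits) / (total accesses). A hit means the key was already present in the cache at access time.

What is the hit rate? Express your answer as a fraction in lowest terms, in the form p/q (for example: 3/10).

Answer: 3/4

Derivation:
FIFO simulation (capacity=5):
  1. access V: MISS. Cache (old->new): [V]
  2. access K: MISS. Cache (old->new): [V K]
  3. access K: HIT. Cache (old->new): [V K]
  4. access D: MISS. Cache (old->new): [V K D]
  5. access V: HIT. Cache (old->new): [V K D]
  6. access D: HIT. Cache (old->new): [V K D]
  7. access K: HIT. Cache (old->new): [V K D]
  8. access K: HIT. Cache (old->new): [V K D]
  9. access K: HIT. Cache (old->new): [V K D]
  10. access E: MISS. Cache (old->new): [V K D E]
  11. access D: HIT. Cache (old->new): [V K D E]
  12. access M: MISS. Cache (old->new): [V K D E M]
  13. access M: HIT. Cache (old->new): [V K D E M]
  14. access K: HIT. Cache (old->new): [V K D E M]
  15. access M: HIT. Cache (old->new): [V K D E M]
  16. access D: HIT. Cache (old->new): [V K D E M]
  17. access D: HIT. Cache (old->new): [V K D E M]
  18. access M: HIT. Cache (old->new): [V K D E M]
  19. access M: HIT. Cache (old->new): [V K D E M]
  20. access K: HIT. Cache (old->new): [V K D E M]
Total: 15 hits, 5 misses, 0 evictions

Hit rate = 15/20 = 3/4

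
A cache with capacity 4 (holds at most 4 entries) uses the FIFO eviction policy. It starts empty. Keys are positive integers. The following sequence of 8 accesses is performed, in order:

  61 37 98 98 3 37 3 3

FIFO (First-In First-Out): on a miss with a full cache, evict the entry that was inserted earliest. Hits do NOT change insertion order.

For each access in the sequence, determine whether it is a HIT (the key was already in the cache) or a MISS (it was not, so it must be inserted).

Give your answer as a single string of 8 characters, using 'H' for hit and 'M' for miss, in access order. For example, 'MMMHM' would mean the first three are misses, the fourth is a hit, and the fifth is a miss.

Answer: MMMHMHHH

Derivation:
FIFO simulation (capacity=4):
  1. access 61: MISS. Cache (old->new): [61]
  2. access 37: MISS. Cache (old->new): [61 37]
  3. access 98: MISS. Cache (old->new): [61 37 98]
  4. access 98: HIT. Cache (old->new): [61 37 98]
  5. access 3: MISS. Cache (old->new): [61 37 98 3]
  6. access 37: HIT. Cache (old->new): [61 37 98 3]
  7. access 3: HIT. Cache (old->new): [61 37 98 3]
  8. access 3: HIT. Cache (old->new): [61 37 98 3]
Total: 4 hits, 4 misses, 0 evictions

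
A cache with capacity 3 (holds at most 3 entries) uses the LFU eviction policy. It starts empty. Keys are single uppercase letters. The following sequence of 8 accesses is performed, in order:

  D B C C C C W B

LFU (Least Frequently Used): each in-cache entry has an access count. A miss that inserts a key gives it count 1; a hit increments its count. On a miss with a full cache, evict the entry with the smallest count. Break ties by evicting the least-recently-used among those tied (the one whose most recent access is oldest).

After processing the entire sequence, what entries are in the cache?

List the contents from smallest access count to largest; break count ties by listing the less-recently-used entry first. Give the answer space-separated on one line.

LFU simulation (capacity=3):
  1. access D: MISS. Cache: [D(c=1)]
  2. access B: MISS. Cache: [D(c=1) B(c=1)]
  3. access C: MISS. Cache: [D(c=1) B(c=1) C(c=1)]
  4. access C: HIT, count now 2. Cache: [D(c=1) B(c=1) C(c=2)]
  5. access C: HIT, count now 3. Cache: [D(c=1) B(c=1) C(c=3)]
  6. access C: HIT, count now 4. Cache: [D(c=1) B(c=1) C(c=4)]
  7. access W: MISS, evict D(c=1). Cache: [B(c=1) W(c=1) C(c=4)]
  8. access B: HIT, count now 2. Cache: [W(c=1) B(c=2) C(c=4)]
Total: 4 hits, 4 misses, 1 evictions

Answer: W B C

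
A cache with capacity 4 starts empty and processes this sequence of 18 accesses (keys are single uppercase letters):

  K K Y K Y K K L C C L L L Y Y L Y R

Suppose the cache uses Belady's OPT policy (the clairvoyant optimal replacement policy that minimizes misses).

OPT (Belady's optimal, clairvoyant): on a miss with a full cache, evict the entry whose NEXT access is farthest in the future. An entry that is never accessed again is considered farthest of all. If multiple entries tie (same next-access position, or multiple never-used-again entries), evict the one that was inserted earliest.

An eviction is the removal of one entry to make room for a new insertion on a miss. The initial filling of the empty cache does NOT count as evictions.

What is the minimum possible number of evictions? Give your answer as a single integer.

OPT (Belady) simulation (capacity=4):
  1. access K: MISS. Cache: [K]
  2. access K: HIT. Next use of K: step 4. Cache: [K]
  3. access Y: MISS. Cache: [K Y]
  4. access K: HIT. Next use of K: step 6. Cache: [K Y]
  5. access Y: HIT. Next use of Y: step 14. Cache: [K Y]
  6. access K: HIT. Next use of K: step 7. Cache: [K Y]
  7. access K: HIT. Next use of K: never. Cache: [K Y]
  8. access L: MISS. Cache: [K Y L]
  9. access C: MISS. Cache: [K Y L C]
  10. access C: HIT. Next use of C: never. Cache: [K Y L C]
  11. access L: HIT. Next use of L: step 12. Cache: [K Y L C]
  12. access L: HIT. Next use of L: step 13. Cache: [K Y L C]
  13. access L: HIT. Next use of L: step 16. Cache: [K Y L C]
  14. access Y: HIT. Next use of Y: step 15. Cache: [K Y L C]
  15. access Y: HIT. Next use of Y: step 17. Cache: [K Y L C]
  16. access L: HIT. Next use of L: never. Cache: [K Y L C]
  17. access Y: HIT. Next use of Y: never. Cache: [K Y L C]
  18. access R: MISS, evict K (next use: never). Cache: [Y L C R]
Total: 13 hits, 5 misses, 1 evictions

Answer: 1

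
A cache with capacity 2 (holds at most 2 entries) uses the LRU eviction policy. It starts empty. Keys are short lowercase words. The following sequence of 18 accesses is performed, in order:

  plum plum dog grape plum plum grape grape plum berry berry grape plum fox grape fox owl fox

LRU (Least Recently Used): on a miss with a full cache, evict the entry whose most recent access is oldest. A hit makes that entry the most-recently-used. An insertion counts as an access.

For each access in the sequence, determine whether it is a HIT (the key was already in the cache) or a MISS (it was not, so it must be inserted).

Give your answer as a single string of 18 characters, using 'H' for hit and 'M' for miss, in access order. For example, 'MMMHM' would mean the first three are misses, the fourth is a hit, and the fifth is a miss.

Answer: MHMMMHHHHMHMMMMHMH

Derivation:
LRU simulation (capacity=2):
  1. access plum: MISS. Cache (LRU->MRU): [plum]
  2. access plum: HIT. Cache (LRU->MRU): [plum]
  3. access dog: MISS. Cache (LRU->MRU): [plum dog]
  4. access grape: MISS, evict plum. Cache (LRU->MRU): [dog grape]
  5. access plum: MISS, evict dog. Cache (LRU->MRU): [grape plum]
  6. access plum: HIT. Cache (LRU->MRU): [grape plum]
  7. access grape: HIT. Cache (LRU->MRU): [plum grape]
  8. access grape: HIT. Cache (LRU->MRU): [plum grape]
  9. access plum: HIT. Cache (LRU->MRU): [grape plum]
  10. access berry: MISS, evict grape. Cache (LRU->MRU): [plum berry]
  11. access berry: HIT. Cache (LRU->MRU): [plum berry]
  12. access grape: MISS, evict plum. Cache (LRU->MRU): [berry grape]
  13. access plum: MISS, evict berry. Cache (LRU->MRU): [grape plum]
  14. access fox: MISS, evict grape. Cache (LRU->MRU): [plum fox]
  15. access grape: MISS, evict plum. Cache (LRU->MRU): [fox grape]
  16. access fox: HIT. Cache (LRU->MRU): [grape fox]
  17. access owl: MISS, evict grape. Cache (LRU->MRU): [fox owl]
  18. access fox: HIT. Cache (LRU->MRU): [owl fox]
Total: 8 hits, 10 misses, 8 evictions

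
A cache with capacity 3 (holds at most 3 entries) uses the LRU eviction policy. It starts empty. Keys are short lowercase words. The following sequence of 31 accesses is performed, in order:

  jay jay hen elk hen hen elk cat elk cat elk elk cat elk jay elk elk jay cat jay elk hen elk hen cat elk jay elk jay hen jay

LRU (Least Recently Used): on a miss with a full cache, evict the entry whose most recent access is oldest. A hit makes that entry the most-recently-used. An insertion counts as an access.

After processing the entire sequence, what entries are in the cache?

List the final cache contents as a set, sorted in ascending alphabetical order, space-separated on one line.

LRU simulation (capacity=3):
  1. access jay: MISS. Cache (LRU->MRU): [jay]
  2. access jay: HIT. Cache (LRU->MRU): [jay]
  3. access hen: MISS. Cache (LRU->MRU): [jay hen]
  4. access elk: MISS. Cache (LRU->MRU): [jay hen elk]
  5. access hen: HIT. Cache (LRU->MRU): [jay elk hen]
  6. access hen: HIT. Cache (LRU->MRU): [jay elk hen]
  7. access elk: HIT. Cache (LRU->MRU): [jay hen elk]
  8. access cat: MISS, evict jay. Cache (LRU->MRU): [hen elk cat]
  9. access elk: HIT. Cache (LRU->MRU): [hen cat elk]
  10. access cat: HIT. Cache (LRU->MRU): [hen elk cat]
  11. access elk: HIT. Cache (LRU->MRU): [hen cat elk]
  12. access elk: HIT. Cache (LRU->MRU): [hen cat elk]
  13. access cat: HIT. Cache (LRU->MRU): [hen elk cat]
  14. access elk: HIT. Cache (LRU->MRU): [hen cat elk]
  15. access jay: MISS, evict hen. Cache (LRU->MRU): [cat elk jay]
  16. access elk: HIT. Cache (LRU->MRU): [cat jay elk]
  17. access elk: HIT. Cache (LRU->MRU): [cat jay elk]
  18. access jay: HIT. Cache (LRU->MRU): [cat elk jay]
  19. access cat: HIT. Cache (LRU->MRU): [elk jay cat]
  20. access jay: HIT. Cache (LRU->MRU): [elk cat jay]
  21. access elk: HIT. Cache (LRU->MRU): [cat jay elk]
  22. access hen: MISS, evict cat. Cache (LRU->MRU): [jay elk hen]
  23. access elk: HIT. Cache (LRU->MRU): [jay hen elk]
  24. access hen: HIT. Cache (LRU->MRU): [jay elk hen]
  25. access cat: MISS, evict jay. Cache (LRU->MRU): [elk hen cat]
  26. access elk: HIT. Cache (LRU->MRU): [hen cat elk]
  27. access jay: MISS, evict hen. Cache (LRU->MRU): [cat elk jay]
  28. access elk: HIT. Cache (LRU->MRU): [cat jay elk]
  29. access jay: HIT. Cache (LRU->MRU): [cat elk jay]
  30. access hen: MISS, evict cat. Cache (LRU->MRU): [elk jay hen]
  31. access jay: HIT. Cache (LRU->MRU): [elk hen jay]
Total: 22 hits, 9 misses, 6 evictions

Answer: elk hen jay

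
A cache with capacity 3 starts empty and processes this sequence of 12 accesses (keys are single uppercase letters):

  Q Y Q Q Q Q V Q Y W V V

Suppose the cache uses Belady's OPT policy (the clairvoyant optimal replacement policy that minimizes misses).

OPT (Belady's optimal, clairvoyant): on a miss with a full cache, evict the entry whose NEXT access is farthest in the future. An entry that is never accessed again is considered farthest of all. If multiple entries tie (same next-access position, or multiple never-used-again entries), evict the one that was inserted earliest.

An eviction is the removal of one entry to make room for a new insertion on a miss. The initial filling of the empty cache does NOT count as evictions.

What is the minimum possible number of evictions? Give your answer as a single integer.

Answer: 1

Derivation:
OPT (Belady) simulation (capacity=3):
  1. access Q: MISS. Cache: [Q]
  2. access Y: MISS. Cache: [Q Y]
  3. access Q: HIT. Next use of Q: step 4. Cache: [Q Y]
  4. access Q: HIT. Next use of Q: step 5. Cache: [Q Y]
  5. access Q: HIT. Next use of Q: step 6. Cache: [Q Y]
  6. access Q: HIT. Next use of Q: step 8. Cache: [Q Y]
  7. access V: MISS. Cache: [Q Y V]
  8. access Q: HIT. Next use of Q: never. Cache: [Q Y V]
  9. access Y: HIT. Next use of Y: never. Cache: [Q Y V]
  10. access W: MISS, evict Q (next use: never). Cache: [Y V W]
  11. access V: HIT. Next use of V: step 12. Cache: [Y V W]
  12. access V: HIT. Next use of V: never. Cache: [Y V W]
Total: 8 hits, 4 misses, 1 evictions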